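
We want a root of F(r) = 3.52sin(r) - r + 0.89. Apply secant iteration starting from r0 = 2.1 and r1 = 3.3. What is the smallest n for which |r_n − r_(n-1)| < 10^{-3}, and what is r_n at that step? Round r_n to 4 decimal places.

F(2.1) = 1.828497, F(3.3) = -2.965265
r2 = 3.300000 − (-2.965265)·(1.200000)/(-4.793762) = 2.557719;  |Δ| = 0.742281
F(2.557719) = 0.272716
r3 = 2.557719 − 0.272716·(-0.742281)/(3.237981) = 2.620237;  |Δ| = 0.062518
F(2.620237) = 0.022921
r4 = 2.620237 − 0.022921·(0.062518)/(-0.249795) = 2.625973;  |Δ| = 0.005737
F(2.625973) = -0.000354
r5 = 2.625973 − (-0.000354)·(0.005737)/(-0.023275) = 2.625886;  |Δ| = 0.000087
|r5 − r4| = 0.000087 < 10^{-3}

n = 5, r_n = 2.6259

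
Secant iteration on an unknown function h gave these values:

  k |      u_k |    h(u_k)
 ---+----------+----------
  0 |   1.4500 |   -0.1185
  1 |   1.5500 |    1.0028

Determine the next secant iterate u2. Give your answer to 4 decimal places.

1.4606

u2 = 1.5500 − 1.0028·(1.5500 − 1.4500) / (1.0028 − (-0.1185))
   = 1.5500 − (0.100280)/(1.121300) = 1.460568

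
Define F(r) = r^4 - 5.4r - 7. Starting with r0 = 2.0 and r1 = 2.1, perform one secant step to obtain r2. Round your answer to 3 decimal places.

F(2.0) = -1.80000, F(2.1) = 1.10810
r2 = 2.10000 − 1.10810·(2.10000 − 2.00000) / (1.10810 − (-1.80000)) = 2.10000 − (0.11081)/(2.90810) = 2.06190

2.062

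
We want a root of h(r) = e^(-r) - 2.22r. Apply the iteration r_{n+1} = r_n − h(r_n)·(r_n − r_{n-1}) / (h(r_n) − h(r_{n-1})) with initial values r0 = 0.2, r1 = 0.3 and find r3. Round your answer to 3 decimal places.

h(0.2) = 0.37473, h(0.3) = 0.07482
r2 = 0.30000 − 0.07482·(0.30000 − 0.20000) / (0.07482 − 0.37473) = 0.30000 − (0.00748)/(-0.29991) = 0.32495
h(0.32495) = 0.00118
r3 = 0.32495 − 0.00118·(0.32495 − 0.30000) / (0.00118 − 0.07482) = 0.32495 − (0.00003)/(-0.07363) = 0.32535

0.325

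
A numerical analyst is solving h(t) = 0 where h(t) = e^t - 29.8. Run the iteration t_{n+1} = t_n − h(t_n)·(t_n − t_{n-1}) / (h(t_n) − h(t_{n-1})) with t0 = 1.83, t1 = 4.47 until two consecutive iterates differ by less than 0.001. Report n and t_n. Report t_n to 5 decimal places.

h(1.83) = -23.5661133, h(4.47) = 57.5567230
t2 = 4.4700000 − 57.5567230·(2.6400000)/(81.1228364) = 2.5969177;  |Δ| = 1.8730823
h(2.5969177) = -16.3776973
t3 = 2.5969177 − (-16.3776973)·(-1.8730823)/(-73.9344203) = 3.0118364;  |Δ| = 0.4149187
h(3.0118364) = -9.4753096
t4 = 3.0118364 − (-9.4753096)·(0.4149187)/(6.9023877) = 3.5814195;  |Δ| = 0.5695831
h(3.5814195) = 6.1245001
t5 = 3.5814195 − 6.1245001·(0.5695831)/(15.5998097) = 3.3578007;  |Δ| = 0.2236189
h(3.3578007) = -1.0740570
t6 = 3.3578007 − (-1.0740570)·(-0.2236189)/(-7.1985570) = 3.3911656;  |Δ| = 0.0333649
h(3.3911656) = -0.0994493
t7 = 3.3911656 − (-0.0994493)·(0.0333649)/(0.9746077) = 3.3945702;  |Δ| = 0.0034046
h(3.3945702) = 0.0018406
t8 = 3.3945702 − 0.0018406·(0.0034046)/(0.1012899) = 3.3945083;  |Δ| = 0.0000619
|t8 − t7| = 0.0000619 < 0.001

n = 8, t_n = 3.39451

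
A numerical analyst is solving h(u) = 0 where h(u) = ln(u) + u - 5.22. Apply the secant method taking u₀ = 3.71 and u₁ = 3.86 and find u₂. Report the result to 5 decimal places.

3.86738

h(3.71) = -0.1989681, h(3.86) = -0.0093328
u₂ = 3.8600000 − (-0.0093328)·(3.8600000 − 3.7100000) / (-0.0093328 − (-0.1989681)) = 3.8600000 − (-0.0013999)/(0.1896353) = 3.8673822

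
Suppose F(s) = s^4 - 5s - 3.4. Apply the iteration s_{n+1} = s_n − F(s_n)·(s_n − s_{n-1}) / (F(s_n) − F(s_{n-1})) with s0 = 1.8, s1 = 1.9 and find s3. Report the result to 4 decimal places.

F(1.8) = -1.902400, F(1.9) = 0.132100
s2 = 1.900000 − 0.132100·(1.900000 − 1.800000) / (0.132100 − (-1.902400)) = 1.900000 − (0.013210)/(2.034500) = 1.893507
F(1.893507) = -0.012666
s3 = 1.893507 − (-0.012666)·(1.893507 − 1.900000) / (-0.012666 − 0.132100) = 1.893507 − (0.000082)/(-0.144766) = 1.894075

1.8941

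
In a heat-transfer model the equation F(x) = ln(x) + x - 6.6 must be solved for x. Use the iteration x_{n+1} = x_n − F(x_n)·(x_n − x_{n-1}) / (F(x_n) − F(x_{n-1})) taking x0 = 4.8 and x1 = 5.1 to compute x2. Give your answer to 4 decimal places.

4.9925

F(4.8) = -0.231384, F(5.1) = 0.129241
x2 = 5.100000 − 0.129241·(5.100000 − 4.800000) / (0.129241 − (-0.231384)) = 5.100000 − (0.038772)/(0.360625) = 4.992486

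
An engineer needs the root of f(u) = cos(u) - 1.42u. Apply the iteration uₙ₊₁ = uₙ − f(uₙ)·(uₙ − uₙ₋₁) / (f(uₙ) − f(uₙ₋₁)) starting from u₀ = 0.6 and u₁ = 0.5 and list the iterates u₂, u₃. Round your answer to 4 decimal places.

f(0.6) = -0.026664, f(0.5) = 0.167583
u₂ = 0.500000 − 0.167583·(0.500000 − 0.600000) / (0.167583 − (-0.026664)) = 0.500000 − (-0.016758)/(0.194247) = 0.586273
f(0.586273) = 0.000501
u₃ = 0.586273 − 0.000501·(0.586273 − 0.500000) / (0.000501 − 0.167583) = 0.586273 − (0.000043)/(-0.167082) = 0.586532

0.5863, 0.5865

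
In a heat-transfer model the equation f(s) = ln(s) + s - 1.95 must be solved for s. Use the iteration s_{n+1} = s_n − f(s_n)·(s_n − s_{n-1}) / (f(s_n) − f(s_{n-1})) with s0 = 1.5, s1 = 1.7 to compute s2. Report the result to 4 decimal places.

1.5274

f(1.5) = -0.044535, f(1.7) = 0.280628
s2 = 1.700000 − 0.280628·(1.700000 − 1.500000) / (0.280628 − (-0.044535)) = 1.700000 − (0.056126)/(0.325163) = 1.527392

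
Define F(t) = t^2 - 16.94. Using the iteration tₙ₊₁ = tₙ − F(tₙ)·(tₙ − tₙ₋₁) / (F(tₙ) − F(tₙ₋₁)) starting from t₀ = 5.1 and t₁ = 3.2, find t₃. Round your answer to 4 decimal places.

4.1296

F(5.1) = 9.070000, F(3.2) = -6.700000
t₂ = 3.200000 − (-6.700000)·(3.200000 − 5.100000) / (-6.700000 − 9.070000) = 3.200000 − (12.730000)/(-15.770000) = 4.007229
F(4.007229) = -0.882116
t₃ = 4.007229 − (-0.882116)·(4.007229 − 3.200000) / (-0.882116 − (-6.700000)) = 4.007229 − (-0.712070)/(5.817884) = 4.129622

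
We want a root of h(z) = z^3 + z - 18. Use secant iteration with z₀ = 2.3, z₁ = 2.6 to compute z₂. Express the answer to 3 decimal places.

h(2.3) = -3.53300, h(2.6) = 2.17600
z₂ = 2.60000 − 2.17600·(2.60000 − 2.30000) / (2.17600 − (-3.53300)) = 2.60000 − (0.65280)/(5.70900) = 2.48565

2.486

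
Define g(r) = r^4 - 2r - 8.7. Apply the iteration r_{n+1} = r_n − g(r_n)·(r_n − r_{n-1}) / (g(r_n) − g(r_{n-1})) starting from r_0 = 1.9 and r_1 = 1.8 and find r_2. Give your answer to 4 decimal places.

1.8772

g(1.9) = 0.532100, g(1.8) = -1.802400
r_2 = 1.800000 − (-1.802400)·(1.800000 − 1.900000) / (-1.802400 − 0.532100) = 1.800000 − (0.180240)/(-2.334500) = 1.877207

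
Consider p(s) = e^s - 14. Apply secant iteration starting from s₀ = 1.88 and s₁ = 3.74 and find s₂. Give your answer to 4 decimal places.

2.2697

p(1.88) = -7.446495, p(3.74) = 28.097990
s₂ = 3.740000 − 28.097990·(3.740000 − 1.880000) / (28.097990 − (-7.446495)) = 3.740000 − (52.262262)/(35.544485) = 2.269666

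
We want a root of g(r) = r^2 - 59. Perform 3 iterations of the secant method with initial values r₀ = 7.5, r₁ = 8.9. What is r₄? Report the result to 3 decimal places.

g(7.5) = -2.75000, g(8.9) = 20.21000
r₂ = 8.90000 − 20.21000·(8.90000 − 7.50000) / (20.21000 − (-2.75000)) = 8.90000 − (28.29400)/(22.96000) = 7.66768
g(7.66768) = -0.20664
r₃ = 7.66768 − (-0.20664)·(7.66768 − 8.90000) / (-0.20664 − 20.21000) = 7.66768 − (0.25464)/(-20.41664) = 7.68016
g(7.68016) = -0.01521
r₄ = 7.68016 − (-0.01521)·(7.68016 − 7.66768) / (-0.01521 − (-0.20664)) = 7.68016 − (-0.00019)/(0.19142) = 7.68115

7.681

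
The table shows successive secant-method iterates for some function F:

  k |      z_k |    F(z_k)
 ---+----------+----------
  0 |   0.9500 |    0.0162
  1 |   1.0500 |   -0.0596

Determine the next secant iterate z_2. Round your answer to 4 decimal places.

z_2 = 1.0500 − (-0.0596)·(1.0500 − 0.9500) / (-0.0596 − 0.0162)
   = 1.0500 − (-0.005960)/(-0.075800) = 0.971372

0.9714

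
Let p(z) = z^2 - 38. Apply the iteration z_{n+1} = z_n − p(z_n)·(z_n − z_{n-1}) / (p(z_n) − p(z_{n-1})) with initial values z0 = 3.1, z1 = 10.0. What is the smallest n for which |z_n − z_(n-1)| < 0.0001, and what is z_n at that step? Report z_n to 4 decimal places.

n = 7, z_n = 6.1644

p(3.1) = -28.390000, p(10.0) = 62.000000
z2 = 10.000000 − 62.000000·(6.900000)/(90.390000) = 5.267176;  |Δ| = 4.732824
p(5.267176) = -10.256861
z3 = 5.267176 − (-10.256861)·(-4.732824)/(-72.256861) = 5.939000;  |Δ| = 0.671824
p(5.939000) = -2.728279
z4 = 5.939000 − (-2.728279)·(0.671824)/(7.528582) = 6.182462;  |Δ| = 0.243462
p(6.182462) = 0.222838
z5 = 6.182462 − 0.222838·(0.243462)/(2.951117) = 6.164078;  |Δ| = 0.018384
p(6.164078) = -0.004138
z6 = 6.164078 − (-0.004138)·(-0.018384)/(-0.226975) = 6.164414;  |Δ| = 0.000335
p(6.164414) = -0.000006
z7 = 6.164414 − (-0.000006)·(0.000335)/(0.004132) = 6.164414;  |Δ| = 0.000000
|z7 − z6| = 0.000000 < 0.0001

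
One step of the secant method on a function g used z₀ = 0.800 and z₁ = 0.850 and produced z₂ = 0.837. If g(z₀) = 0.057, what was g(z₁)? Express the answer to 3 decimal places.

-0.020

The secant line through (0.800, 0.057) and (0.850, g(z₁)) crosses zero at z₂ = 0.837.
So (0.800, 0.057), (0.850, g(z₁)), (0.837, 0) are collinear:
g(z₁) = 0.057 · (0.850 − 0.837) / (0.800 − 0.837) = 0.057 · (0.01300)/(-0.03700) = -0.02003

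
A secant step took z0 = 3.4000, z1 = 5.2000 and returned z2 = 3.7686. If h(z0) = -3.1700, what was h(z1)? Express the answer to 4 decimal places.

The secant line through (3.4000, -3.1700) and (5.2000, h(z1)) crosses zero at z2 = 3.7686.
So (3.4000, -3.1700), (5.2000, h(z1)), (3.7686, 0) are collinear:
h(z1) = -3.1700 · (5.2000 − 3.7686) / (3.4000 − 3.7686) = -3.1700 · (1.431400)/(-0.368600) = 12.310195

12.3102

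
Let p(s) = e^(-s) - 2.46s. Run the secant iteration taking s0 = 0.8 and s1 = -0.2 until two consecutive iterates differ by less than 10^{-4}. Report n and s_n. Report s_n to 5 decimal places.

p(0.8) = -1.5186710, p(-0.2) = 1.7134028
s2 = -0.2000000 − 1.7134028·(-1.0000000)/(3.2320738) = 0.3301249;  |Δ| = 0.5301249
p(0.3301249) = -0.0932733
s3 = 0.3301249 − (-0.0932733)·(0.5301249)/(-1.8066760) = 0.3027561;  |Δ| = 0.0273688
p(0.3027561) = -0.0060008
s4 = 0.3027561 − (-0.0060008)·(-0.0273688)/(0.0872724) = 0.3008743;  |Δ| = 0.0018819
p(0.3008743) = 0.0000202
s5 = 0.3008743 − 0.0000202·(-0.0018819)/(0.0060210) = 0.3008806;  |Δ| = 0.0000063
|s5 − s4| = 0.0000063 < 10^{-4}

n = 5, s_n = 0.30088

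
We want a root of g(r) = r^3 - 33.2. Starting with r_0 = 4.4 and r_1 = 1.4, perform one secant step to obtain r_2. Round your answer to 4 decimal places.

g(4.4) = 51.984000, g(1.4) = -30.456000
r_2 = 1.400000 − (-30.456000)·(1.400000 − 4.400000) / (-30.456000 − 51.984000) = 1.400000 − (91.368000)/(-82.440000) = 2.508297

2.5083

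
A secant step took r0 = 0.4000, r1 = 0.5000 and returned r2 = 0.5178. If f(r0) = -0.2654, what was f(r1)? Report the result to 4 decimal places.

The secant line through (0.4000, -0.2654) and (0.5000, f(r1)) crosses zero at r2 = 0.5178.
So (0.4000, -0.2654), (0.5000, f(r1)), (0.5178, 0) are collinear:
f(r1) = -0.2654 · (0.5000 − 0.5178) / (0.4000 − 0.5178) = -0.2654 · (-0.017800)/(-0.117800) = -0.040103

-0.0401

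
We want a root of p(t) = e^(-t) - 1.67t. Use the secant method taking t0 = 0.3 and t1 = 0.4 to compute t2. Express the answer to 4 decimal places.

0.4010

p(0.3) = 0.239818, p(0.4) = 0.002320
t2 = 0.400000 − 0.002320·(0.400000 − 0.300000) / (0.002320 − 0.239818) = 0.400000 − (0.000232)/(-0.237498) = 0.400977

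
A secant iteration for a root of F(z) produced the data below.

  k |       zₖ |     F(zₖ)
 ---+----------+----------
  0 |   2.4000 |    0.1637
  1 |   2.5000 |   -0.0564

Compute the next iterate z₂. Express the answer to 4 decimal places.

2.4744

z₂ = 2.5000 − (-0.0564)·(2.5000 − 2.4000) / (-0.0564 − 0.1637)
   = 2.5000 − (-0.005640)/(-0.220100) = 2.474375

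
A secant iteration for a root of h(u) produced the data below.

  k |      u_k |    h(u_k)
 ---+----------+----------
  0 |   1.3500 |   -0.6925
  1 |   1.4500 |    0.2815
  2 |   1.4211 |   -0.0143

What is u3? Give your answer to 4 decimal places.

1.4225

u3 = 1.4211 − (-0.0143)·(1.4211 − 1.4500) / (-0.0143 − 0.2815)
   = 1.4211 − (0.000413)/(-0.295800) = 1.422497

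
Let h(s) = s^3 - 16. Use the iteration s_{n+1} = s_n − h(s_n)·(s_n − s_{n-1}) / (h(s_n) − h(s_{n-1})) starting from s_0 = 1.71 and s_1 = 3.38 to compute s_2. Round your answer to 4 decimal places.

2.2565

h(1.71) = -10.999789, h(3.38) = 22.614472
s_2 = 3.380000 − 22.614472·(3.380000 − 1.710000) / (22.614472 − (-10.999789)) = 3.380000 − (37.766168)/(33.614261) = 2.256484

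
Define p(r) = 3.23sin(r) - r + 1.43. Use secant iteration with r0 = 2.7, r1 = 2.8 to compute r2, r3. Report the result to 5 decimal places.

2.72772, 2.72803

p(2.7) = 0.1104370, p(2.8) = -0.2879883
r2 = 2.8000000 − (-0.2879883)·(2.8000000 − 2.7000000) / (-0.2879883 − 0.1104370) = 2.8000000 − (-0.0287988)/(-0.3984253) = 2.7277184
p(2.7277184) = 0.0012568
r3 = 2.7277184 − 0.0012568·(2.7277184 − 2.8000000) / (0.0012568 − (-0.2879883)) = 2.7277184 − (-0.0000908)/(0.2892451) = 2.7280325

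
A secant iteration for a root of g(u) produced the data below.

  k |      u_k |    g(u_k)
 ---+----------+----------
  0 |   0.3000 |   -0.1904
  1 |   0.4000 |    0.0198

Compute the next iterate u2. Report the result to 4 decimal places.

0.3906

u2 = 0.4000 − 0.0198·(0.4000 − 0.3000) / (0.0198 − (-0.1904))
   = 0.4000 − (0.001980)/(0.210200) = 0.390580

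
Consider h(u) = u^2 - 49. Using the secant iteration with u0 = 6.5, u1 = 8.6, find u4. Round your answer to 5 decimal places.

h(6.5) = -6.7500000, h(8.6) = 24.9600000
u2 = 8.6000000 − 24.9600000·(8.6000000 − 6.5000000) / (24.9600000 − (-6.7500000)) = 8.6000000 − (52.4160000)/(31.7100000) = 6.9470199
h(6.9470199) = -0.7389150
u3 = 6.9470199 − (-0.7389150)·(6.9470199 − 8.6000000) / (-0.7389150 − 24.9600000) = 6.9470199 − (1.2214117)/(-25.6989150) = 6.9945476
h(6.9945476) = -0.0763035
u4 = 6.9945476 − (-0.0763035)·(6.9945476 − 6.9470199) / (-0.0763035 − (-0.7389150)) = 6.9945476 − (-0.0036265)/(0.6626114) = 7.0000207

7.00002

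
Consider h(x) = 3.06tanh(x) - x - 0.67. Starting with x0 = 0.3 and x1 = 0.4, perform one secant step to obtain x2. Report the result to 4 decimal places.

0.3459

h(0.3) = -0.078583, h(0.4) = 0.092644
x2 = 0.400000 − 0.092644·(0.400000 − 0.300000) / (0.092644 − (-0.078583)) = 0.400000 − (0.009264)/(0.171227) = 0.345894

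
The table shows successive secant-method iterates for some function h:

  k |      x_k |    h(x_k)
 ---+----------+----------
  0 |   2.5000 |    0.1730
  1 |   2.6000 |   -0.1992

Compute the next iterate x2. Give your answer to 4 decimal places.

2.5465

x2 = 2.6000 − (-0.1992)·(2.6000 − 2.5000) / (-0.1992 − 0.1730)
   = 2.6000 − (-0.019920)/(-0.372200) = 2.546480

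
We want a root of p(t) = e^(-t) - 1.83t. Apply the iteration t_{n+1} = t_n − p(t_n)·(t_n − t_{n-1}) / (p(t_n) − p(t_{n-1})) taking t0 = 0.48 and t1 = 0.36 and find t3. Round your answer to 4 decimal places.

0.3754

p(0.48) = -0.259617, p(0.36) = 0.038876
t2 = 0.360000 − 0.038876·(0.360000 − 0.480000) / (0.038876 − (-0.259617)) = 0.360000 − (-0.004665)/(0.298493) = 0.375629
p(0.375629) = -0.000544
t3 = 0.375629 − (-0.000544)·(0.375629 − 0.360000) / (-0.000544 − 0.038876) = 0.375629 − (-0.000009)/(-0.039420) = 0.375413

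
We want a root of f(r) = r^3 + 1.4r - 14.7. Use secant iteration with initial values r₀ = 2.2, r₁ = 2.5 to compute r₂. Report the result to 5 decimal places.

2.25403

f(2.2) = -0.9720000, f(2.5) = 4.4250000
r₂ = 2.5000000 − 4.4250000·(2.5000000 − 2.2000000) / (4.4250000 − (-0.9720000)) = 2.5000000 − (1.3275000)/(5.3970000) = 2.2540300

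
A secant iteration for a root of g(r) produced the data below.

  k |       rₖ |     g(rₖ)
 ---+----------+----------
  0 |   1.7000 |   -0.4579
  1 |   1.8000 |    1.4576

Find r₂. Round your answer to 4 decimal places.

r₂ = 1.8000 − 1.4576·(1.8000 − 1.7000) / (1.4576 − (-0.4579))
   = 1.8000 − (0.145760)/(1.915500) = 1.723905

1.7239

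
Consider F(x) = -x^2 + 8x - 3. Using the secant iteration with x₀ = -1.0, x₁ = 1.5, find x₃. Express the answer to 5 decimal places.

F(-1.0) = -12.0000000, F(1.5) = 6.7500000
x₂ = 1.5000000 − 6.7500000·(1.5000000 − (-1.0000000)) / (6.7500000 − (-12.0000000)) = 1.5000000 − (16.8750000)/(18.7500000) = 0.6000000
F(0.6000000) = 1.4400000
x₃ = 0.6000000 − 1.4400000·(0.6000000 − 1.5000000) / (1.4400000 − 6.7500000) = 0.6000000 − (-1.2960000)/(-5.3100000) = 0.3559322

0.35593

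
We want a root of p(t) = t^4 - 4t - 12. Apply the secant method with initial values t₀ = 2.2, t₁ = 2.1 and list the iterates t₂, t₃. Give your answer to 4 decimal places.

2.1266, 2.1282

p(2.2) = 2.625600, p(2.1) = -0.951900
t₂ = 2.100000 − (-0.951900)·(2.100000 − 2.200000) / (-0.951900 − 2.625600) = 2.100000 − (0.095190)/(-3.577500) = 2.126608
p(2.126608) = -0.053774
t₃ = 2.126608 − (-0.053774)·(2.126608 − 2.100000) / (-0.053774 − (-0.951900)) = 2.126608 − (-0.001431)/(0.898126) = 2.128201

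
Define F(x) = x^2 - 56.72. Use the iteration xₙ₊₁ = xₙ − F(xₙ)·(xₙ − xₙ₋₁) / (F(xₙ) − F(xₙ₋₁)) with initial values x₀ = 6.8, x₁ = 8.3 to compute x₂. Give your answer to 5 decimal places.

7.49404

F(6.8) = -10.4800000, F(8.3) = 12.1700000
x₂ = 8.3000000 − 12.1700000·(8.3000000 − 6.8000000) / (12.1700000 − (-10.4800000)) = 8.3000000 − (18.2550000)/(22.6500000) = 7.4940397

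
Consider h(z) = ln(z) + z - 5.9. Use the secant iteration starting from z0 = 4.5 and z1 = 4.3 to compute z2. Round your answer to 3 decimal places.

h(4.5) = 0.10408, h(4.3) = -0.14138
z2 = 4.30000 − (-0.14138)·(4.30000 − 4.50000) / (-0.14138 − 0.10408) = 4.30000 − (0.02828)/(-0.24546) = 4.41520

4.415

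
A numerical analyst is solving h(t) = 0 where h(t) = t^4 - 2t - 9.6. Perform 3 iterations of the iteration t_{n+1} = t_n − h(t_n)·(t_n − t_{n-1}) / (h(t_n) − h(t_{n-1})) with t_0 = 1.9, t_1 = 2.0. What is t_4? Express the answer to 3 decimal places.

h(1.9) = -0.36790, h(2.0) = 2.40000
t_2 = 2.00000 − 2.40000·(2.00000 − 1.90000) / (2.40000 − (-0.36790)) = 2.00000 − (0.24000)/(2.76790) = 1.91329
h(1.91329) = -0.02597
t_3 = 1.91329 − (-0.02597)·(1.91329 − 2.00000) / (-0.02597 − 2.40000) = 1.91329 − (0.00225)/(-2.42597) = 1.91422
h(1.91422) = -0.00180
t_4 = 1.91422 − (-0.00180)·(1.91422 − 1.91329) / (-0.00180 − (-0.02597)) = 1.91422 − (0.00000)/(0.02417) = 1.91429

1.914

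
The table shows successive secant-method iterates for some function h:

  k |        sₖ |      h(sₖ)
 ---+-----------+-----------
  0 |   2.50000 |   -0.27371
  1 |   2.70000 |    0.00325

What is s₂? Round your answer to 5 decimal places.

2.69765

s₂ = 2.70000 − 0.00325·(2.70000 − 2.50000) / (0.00325 − (-0.27371))
   = 2.70000 − (0.0006500)/(0.2769600) = 2.6976531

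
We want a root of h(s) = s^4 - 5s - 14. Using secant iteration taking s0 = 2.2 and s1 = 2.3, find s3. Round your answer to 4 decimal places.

2.2405

h(2.2) = -1.574400, h(2.3) = 2.484100
s2 = 2.300000 − 2.484100·(2.300000 − 2.200000) / (2.484100 − (-1.574400)) = 2.300000 − (0.248410)/(4.058500) = 2.238793
h(2.238793) = -0.071889
s3 = 2.238793 − (-0.071889)·(2.238793 − 2.300000) / (-0.071889 − 2.484100) = 2.238793 − (0.004400)/(-2.555989) = 2.240514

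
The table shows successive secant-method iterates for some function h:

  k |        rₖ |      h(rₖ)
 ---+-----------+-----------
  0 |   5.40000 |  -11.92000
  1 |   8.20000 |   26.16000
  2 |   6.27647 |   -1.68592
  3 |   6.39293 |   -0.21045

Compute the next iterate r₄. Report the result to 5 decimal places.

6.40954

r₄ = 6.39293 − (-0.21045)·(6.39293 − 6.27647) / (-0.21045 − (-1.68592))
   = 6.39293 − (-0.0245090)/(1.4754700) = 6.4095410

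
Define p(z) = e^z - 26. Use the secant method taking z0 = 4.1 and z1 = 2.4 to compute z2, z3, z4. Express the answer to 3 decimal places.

2.916, 3.438, 3.227

p(4.1) = 34.34029, p(2.4) = -14.97682
z2 = 2.40000 − (-14.97682)·(2.40000 − 4.10000) / (-14.97682 − 34.34029) = 2.40000 − (25.46060)/(-49.31711) = 2.91626
p(2.91626) = -7.52787
z3 = 2.91626 − (-7.52787)·(2.91626 − 2.40000) / (-7.52787 − (-14.97682)) = 2.91626 − (-3.88636)/(7.44895) = 3.43800
p(3.43800) = 5.12451
z4 = 3.43800 − 5.12451·(3.43800 − 2.91626) / (5.12451 − (-7.52787)) = 3.43800 − (2.67363)/(12.65239) = 3.22668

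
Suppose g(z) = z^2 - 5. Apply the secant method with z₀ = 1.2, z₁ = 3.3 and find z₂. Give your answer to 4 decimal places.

g(1.2) = -3.560000, g(3.3) = 5.890000
z₂ = 3.300000 − 5.890000·(3.300000 − 1.200000) / (5.890000 − (-3.560000)) = 3.300000 − (12.369000)/(9.450000) = 1.991111

1.9911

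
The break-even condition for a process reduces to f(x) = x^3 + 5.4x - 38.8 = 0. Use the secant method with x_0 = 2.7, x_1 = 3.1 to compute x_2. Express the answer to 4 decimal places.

f(2.7) = -4.537000, f(3.1) = 7.731000
x_2 = 3.100000 − 7.731000·(3.100000 − 2.700000) / (7.731000 − (-4.537000)) = 3.100000 − (3.092400)/(12.268000) = 2.847930

2.8479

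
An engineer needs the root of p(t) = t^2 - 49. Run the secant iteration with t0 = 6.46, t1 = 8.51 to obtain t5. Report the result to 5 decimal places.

7.00000

p(6.46) = -7.2684000, p(8.51) = 23.4201000
t2 = 8.5100000 − 23.4201000·(8.5100000 − 6.4600000) / (23.4201000 − (-7.2684000)) = 8.5100000 − (48.0112050)/(30.6885000) = 6.9455311
p(6.9455311) = -0.7595983
t3 = 6.9455311 − (-0.7595983)·(6.9455311 − 8.5100000) / (-0.7595983 − 23.4201000) = 6.9455311 − (1.1883679)/(-24.1796983) = 6.9946784
p(6.9946784) = -0.0744740
t4 = 6.9946784 − (-0.0744740)·(6.9946784 − 6.9455311) / (-0.0744740 − (-0.7595983)) = 6.9946784 − (-0.0036602)/(0.6851242) = 7.0000208
p(7.0000208) = 0.0002911
t5 = 7.0000208 − 0.0002911·(7.0000208 − 6.9946784) / (0.0002911 − (-0.0744740)) = 7.0000208 − (0.0000016)/(0.0747651) = 7.0000000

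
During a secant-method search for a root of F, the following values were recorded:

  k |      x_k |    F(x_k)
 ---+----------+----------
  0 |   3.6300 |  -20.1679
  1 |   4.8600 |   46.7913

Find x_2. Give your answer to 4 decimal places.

4.0005

x_2 = 4.8600 − 46.7913·(4.8600 − 3.6300) / (46.7913 − (-20.1679))
   = 4.8600 − (57.553299)/(66.959200) = 4.000472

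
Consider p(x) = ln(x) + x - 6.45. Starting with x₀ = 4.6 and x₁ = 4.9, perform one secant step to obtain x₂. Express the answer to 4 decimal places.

4.8676

p(4.6) = -0.323944, p(4.9) = 0.039235
x₂ = 4.900000 − 0.039235·(4.900000 − 4.600000) / (0.039235 − (-0.323944)) = 4.900000 − (0.011771)/(0.363179) = 4.867590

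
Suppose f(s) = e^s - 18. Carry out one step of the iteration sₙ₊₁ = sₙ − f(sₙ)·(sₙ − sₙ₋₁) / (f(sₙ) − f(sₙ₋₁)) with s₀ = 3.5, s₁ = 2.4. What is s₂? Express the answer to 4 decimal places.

f(3.5) = 15.115452, f(2.4) = -6.976824
s₂ = 2.400000 − (-6.976824)·(2.400000 − 3.500000) / (-6.976824 − 15.115452) = 2.400000 − (7.674506)/(-22.092276) = 2.747384

2.7474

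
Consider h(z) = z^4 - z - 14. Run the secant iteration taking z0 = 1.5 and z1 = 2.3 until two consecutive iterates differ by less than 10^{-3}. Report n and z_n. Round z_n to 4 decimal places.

h(1.5) = -10.437500, h(2.3) = 11.684100
z2 = 2.300000 − 11.684100·(0.800000)/(22.121600) = 1.877459;  |Δ| = 0.422541
h(1.877459) = -3.452872
z3 = 1.877459 − (-3.452872)·(-0.422541)/(-15.136972) = 1.973844;  |Δ| = 0.096385
h(1.973844) = -0.794551
z4 = 1.973844 − (-0.794551)·(0.096385)/(2.658321) = 2.002653;  |Δ| = 0.028809
h(2.002653) = 0.082413
z5 = 2.002653 − 0.082413·(0.028809)/(0.876964) = 1.999946;  |Δ| = 0.002707
h(1.999946) = -0.001683
z6 = 1.999946 − (-0.001683)·(-0.002707)/(-0.084096) = 2.000000;  |Δ| = 0.000054
|z6 − z5| = 0.000054 < 10^{-3}

n = 6, z_n = 2.0000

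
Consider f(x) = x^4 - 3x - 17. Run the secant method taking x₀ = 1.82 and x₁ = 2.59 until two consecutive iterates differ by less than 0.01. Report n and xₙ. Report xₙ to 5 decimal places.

n = 5, xₙ = 2.20435

f(1.82) = -11.4880062, f(2.59) = 20.2286056
x₂ = 2.5900000 − 20.2286056·(0.7700000)/(31.7166118) = 2.0989001;  |Δ| = 0.4910999
f(2.0989001) = -3.8893145
x₃ = 2.0989001 − (-3.8893145)·(-0.4910999)/(-24.1179201) = 2.1780960;  |Δ| = 0.0791960
f(2.1780960) = -1.0277814
x₄ = 2.1780960 − (-1.0277814)·(0.0791960)/(2.8615331) = 2.2065410;  |Δ| = 0.0284449
f(2.2065410) = 0.0858150
x₅ = 2.2065410 − 0.0858150·(0.0284449)/(1.1135964) = 2.2043490;  |Δ| = 0.0021920
|x₅ − x₄| = 0.0021920 < 0.01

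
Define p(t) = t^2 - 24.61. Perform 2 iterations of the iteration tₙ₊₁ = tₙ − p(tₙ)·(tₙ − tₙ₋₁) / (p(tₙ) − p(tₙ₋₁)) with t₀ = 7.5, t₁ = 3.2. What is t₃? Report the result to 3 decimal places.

5.056

p(7.5) = 31.64000, p(3.2) = -14.37000
t₂ = 3.20000 − (-14.37000)·(3.20000 − 7.50000) / (-14.37000 − 31.64000) = 3.20000 − (61.79100)/(-46.01000) = 4.54299
p(4.54299) = -3.97124
t₃ = 4.54299 − (-3.97124)·(4.54299 − 3.20000) / (-3.97124 − (-14.37000)) = 4.54299 − (-5.33333)/(10.39876) = 5.05587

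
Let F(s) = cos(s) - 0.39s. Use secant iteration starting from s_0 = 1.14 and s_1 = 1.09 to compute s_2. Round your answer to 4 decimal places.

F(1.14) = -0.027005, F(1.09) = 0.037385
s_2 = 1.090000 − 0.037385·(1.090000 − 1.140000) / (0.037385 − (-0.027005)) = 1.090000 − (-0.001869)/(0.064391) = 1.119030

1.1190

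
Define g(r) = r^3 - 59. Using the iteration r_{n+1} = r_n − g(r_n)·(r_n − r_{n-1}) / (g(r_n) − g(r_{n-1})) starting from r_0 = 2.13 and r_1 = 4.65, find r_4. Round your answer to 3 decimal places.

g(2.13) = -49.33640, g(4.65) = 41.54463
r_2 = 4.65000 − 41.54463·(4.65000 − 2.13000) / (41.54463 − (-49.33640)) = 4.65000 − (104.69246)/(90.88103) = 3.49803
g(3.49803) = -16.19745
r_3 = 3.49803 − (-16.19745)·(3.49803 − 4.65000) / (-16.19745 − 41.54463) = 3.49803 − (18.65902)/(-57.74208) = 3.82117
g(3.82117) = -3.20572
r_4 = 3.82117 − (-3.20572)·(3.82117 − 3.49803) / (-3.20572 − (-16.19745)) = 3.82117 − (-1.03591)/(12.99173) = 3.90091

3.901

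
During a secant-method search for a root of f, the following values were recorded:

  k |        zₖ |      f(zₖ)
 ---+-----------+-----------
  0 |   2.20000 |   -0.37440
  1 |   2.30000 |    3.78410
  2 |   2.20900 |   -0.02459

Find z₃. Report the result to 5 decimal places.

2.20959

z₃ = 2.20900 − (-0.02459)·(2.20900 − 2.30000) / (-0.02459 − 3.78410)
   = 2.20900 − (0.0022377)/(-3.8086900) = 2.2095875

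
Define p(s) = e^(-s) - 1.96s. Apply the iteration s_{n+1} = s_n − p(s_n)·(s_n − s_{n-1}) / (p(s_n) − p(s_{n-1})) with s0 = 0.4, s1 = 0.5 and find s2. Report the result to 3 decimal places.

p(0.4) = -0.11368, p(0.5) = -0.37347
s2 = 0.50000 − (-0.37347)·(0.50000 − 0.40000) / (-0.37347 − (-0.11368)) = 0.50000 − (-0.03735)/(-0.25979) = 0.35624

0.356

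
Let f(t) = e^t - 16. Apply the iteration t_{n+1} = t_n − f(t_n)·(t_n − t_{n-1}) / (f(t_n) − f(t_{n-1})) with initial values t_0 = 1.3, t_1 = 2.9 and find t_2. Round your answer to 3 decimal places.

2.660

f(1.3) = -12.33070, f(2.9) = 2.17415
t_2 = 2.90000 − 2.17415·(2.90000 − 1.30000) / (2.17415 − (-12.33070)) = 2.90000 − (3.47863)/(14.50485) = 2.66017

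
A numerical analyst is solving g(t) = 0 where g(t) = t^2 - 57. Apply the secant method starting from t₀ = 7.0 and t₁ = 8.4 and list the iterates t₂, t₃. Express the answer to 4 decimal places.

g(7.0) = -8.000000, g(8.4) = 13.560000
t₂ = 8.400000 − 13.560000·(8.400000 − 7.000000) / (13.560000 − (-8.000000)) = 8.400000 − (18.984000)/(21.560000) = 7.519481
g(7.519481) = -0.457413
t₃ = 7.519481 − (-0.457413)·(7.519481 − 8.400000) / (-0.457413 − 13.560000) = 7.519481 − (0.402761)/(-14.017413) = 7.548213

7.5195, 7.5482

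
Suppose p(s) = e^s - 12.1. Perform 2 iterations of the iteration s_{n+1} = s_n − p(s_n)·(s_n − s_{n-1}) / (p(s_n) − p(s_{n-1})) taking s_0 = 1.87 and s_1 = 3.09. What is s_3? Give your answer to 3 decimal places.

p(1.87) = -5.61170, p(3.09) = 9.87708
s_2 = 3.09000 − 9.87708·(3.09000 − 1.87000) / (9.87708 − (-5.61170)) = 3.09000 − (12.05004)/(15.48878) = 2.31202
p(2.31202) = -2.00525
s_3 = 2.31202 − (-2.00525)·(2.31202 − 3.09000) / (-2.00525 − 9.87708) = 2.31202 − (1.56006)/(-11.88233) = 2.44331

2.443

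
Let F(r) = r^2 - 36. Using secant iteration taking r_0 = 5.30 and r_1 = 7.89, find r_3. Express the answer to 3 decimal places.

5.986

F(5.30) = -7.91000, F(7.89) = 26.25210
r_2 = 7.89000 − 26.25210·(7.89000 − 5.30000) / (26.25210 − (-7.91000)) = 7.89000 − (67.99294)/(34.16210) = 5.89970
F(5.89970) = -1.19358
r_3 = 5.89970 − (-1.19358)·(5.89970 − 7.89000) / (-1.19358 − 26.25210) = 5.89970 − (2.37558)/(-27.44568) = 5.98625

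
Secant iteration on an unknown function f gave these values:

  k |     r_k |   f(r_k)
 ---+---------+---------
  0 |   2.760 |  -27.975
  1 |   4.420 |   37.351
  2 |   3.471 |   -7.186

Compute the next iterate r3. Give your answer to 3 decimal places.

r3 = 3.471 − (-7.186)·(3.471 − 4.420) / (-7.186 − 37.351)
   = 3.471 − (6.81951)/(-44.53700) = 3.62412

3.624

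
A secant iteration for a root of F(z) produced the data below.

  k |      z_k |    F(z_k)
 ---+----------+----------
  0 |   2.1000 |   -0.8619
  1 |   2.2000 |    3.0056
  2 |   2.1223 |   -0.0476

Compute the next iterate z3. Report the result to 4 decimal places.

z3 = 2.1223 − (-0.0476)·(2.1223 − 2.2000) / (-0.0476 − 3.0056)
   = 2.1223 − (0.003699)/(-3.053200) = 2.123511

2.1235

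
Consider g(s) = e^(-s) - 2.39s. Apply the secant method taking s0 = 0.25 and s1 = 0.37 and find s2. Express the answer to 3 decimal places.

0.308

g(0.25) = 0.18130, g(0.37) = -0.19357
s2 = 0.37000 − (-0.19357)·(0.37000 − 0.25000) / (-0.19357 − 0.18130) = 0.37000 − (-0.02323)/(-0.37487) = 0.30804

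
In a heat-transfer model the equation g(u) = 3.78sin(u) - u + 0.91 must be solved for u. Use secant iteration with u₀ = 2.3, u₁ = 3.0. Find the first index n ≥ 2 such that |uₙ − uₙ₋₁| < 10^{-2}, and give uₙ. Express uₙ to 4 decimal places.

n = 4, uₙ = 2.6602

g(2.3) = 1.428766, g(3.0) = -1.556566
u₂ = 3.000000 − (-1.556566)·(0.700000)/(-2.985332) = 2.635017;  |Δ| = 0.364983
g(2.635017) = 0.108987
u₃ = 2.635017 − 0.108987·(-0.364983)/(1.665553) = 2.658900;  |Δ| = 0.023883
g(2.658900) = 0.005649
u₄ = 2.658900 − 0.005649·(0.023883)/(-0.103338) = 2.660205;  |Δ| = 0.001305
|u₄ − u₃| = 0.001305 < 10^{-2}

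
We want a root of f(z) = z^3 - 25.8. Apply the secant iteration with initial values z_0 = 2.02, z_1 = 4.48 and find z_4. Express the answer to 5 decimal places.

2.98049

f(2.02) = -17.5575920, f(4.48) = 64.1153920
z_2 = 4.4800000 − 64.1153920·(4.4800000 − 2.0200000) / (64.1153920 − (-17.5575920)) = 4.4800000 − (157.7238643)/(81.6729840) = 2.5488368
f(2.5488368) = -9.2413065
z_3 = 2.5488368 − (-9.2413065)·(2.5488368 − 4.4800000) / (-9.2413065 − 64.1153920) = 2.5488368 − (17.8464715)/(-73.3566985) = 2.7921202
f(2.7921202) = -4.0328113
z_4 = 2.7921202 − (-4.0328113)·(2.7921202 − 2.5488368) / (-4.0328113 − (-9.2413065)) = 2.7921202 − (-0.9811163)/(5.2084952) = 2.9804887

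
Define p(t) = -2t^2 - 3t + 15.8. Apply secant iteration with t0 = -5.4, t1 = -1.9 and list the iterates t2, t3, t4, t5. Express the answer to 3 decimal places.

-3.131, -3.922, -3.634, -3.658

p(-5.4) = -26.32000, p(-1.9) = 14.28000
t2 = -1.90000 − 14.28000·(-1.90000 − (-5.40000)) / (14.28000 − (-26.32000)) = -1.90000 − (49.98000)/(40.60000) = -3.13103
p(-3.13103) = 5.58635
t3 = -3.13103 − 5.58635·(-3.13103 − (-1.90000)) / (5.58635 − 14.28000) = -3.13103 − (-6.87699)/(-8.69365) = -3.92207
p(-3.92207) = -3.19906
t4 = -3.92207 − (-3.19906)·(-3.92207 − (-3.13103)) / (-3.19906 − 5.58635) = -3.92207 − (2.53057)/(-8.78541) = -3.63403
p(-3.63403) = 0.28977
t5 = -3.63403 − 0.28977·(-3.63403 − (-3.92207)) / (0.28977 − (-3.19906)) = -3.63403 − (0.08347)/(3.48883) = -3.65795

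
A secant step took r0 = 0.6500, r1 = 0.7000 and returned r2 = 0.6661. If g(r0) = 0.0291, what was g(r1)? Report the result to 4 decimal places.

The secant line through (0.6500, 0.0291) and (0.7000, g(r1)) crosses zero at r2 = 0.6661.
So (0.6500, 0.0291), (0.7000, g(r1)), (0.6661, 0) are collinear:
g(r1) = 0.0291 · (0.7000 − 0.6661) / (0.6500 − 0.6661) = 0.0291 · (0.033900)/(-0.016100) = -0.061273

-0.0613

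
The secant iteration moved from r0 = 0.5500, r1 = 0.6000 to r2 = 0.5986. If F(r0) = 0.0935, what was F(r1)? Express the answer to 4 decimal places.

The secant line through (0.5500, 0.0935) and (0.6000, F(r1)) crosses zero at r2 = 0.5986.
So (0.5500, 0.0935), (0.6000, F(r1)), (0.5986, 0) are collinear:
F(r1) = 0.0935 · (0.6000 − 0.5986) / (0.5500 − 0.5986) = 0.0935 · (0.001400)/(-0.048600) = -0.002693

-0.0027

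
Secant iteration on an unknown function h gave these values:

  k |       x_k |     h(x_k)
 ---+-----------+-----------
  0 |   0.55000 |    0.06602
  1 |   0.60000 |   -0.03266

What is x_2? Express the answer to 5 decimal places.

0.58345

x_2 = 0.60000 − (-0.03266)·(0.60000 − 0.55000) / (-0.03266 − 0.06602)
   = 0.60000 − (-0.0016330)/(-0.0986800) = 0.5834516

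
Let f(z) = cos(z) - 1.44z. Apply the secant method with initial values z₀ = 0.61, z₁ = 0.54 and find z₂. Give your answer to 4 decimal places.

f(0.61) = -0.058752, f(0.54) = 0.080109
z₂ = 0.540000 − 0.080109·(0.540000 − 0.610000) / (0.080109 − (-0.058752)) = 0.540000 − (-0.005608)/(0.138861) = 0.580383

0.5804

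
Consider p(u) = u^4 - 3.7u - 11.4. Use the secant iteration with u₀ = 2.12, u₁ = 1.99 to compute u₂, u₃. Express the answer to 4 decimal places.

p(2.12) = 0.955631, p(1.99) = -3.080608
u₂ = 1.990000 − (-3.080608)·(1.990000 − 2.120000) / (-3.080608 − 0.955631) = 1.990000 − (0.400479)/(-4.036239) = 2.089221
p(2.089221) = -0.078257
u₃ = 2.089221 − (-0.078257)·(2.089221 − 1.990000) / (-0.078257 − (-3.080608)) = 2.089221 − (-0.007765)/(3.002351) = 2.091807

2.0892, 2.0918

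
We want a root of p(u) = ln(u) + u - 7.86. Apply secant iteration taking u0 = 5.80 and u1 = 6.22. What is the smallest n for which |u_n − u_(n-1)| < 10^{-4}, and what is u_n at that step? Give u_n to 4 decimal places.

n = 4, u_n = 6.0585

p(5.80) = -0.302142, p(6.22) = 0.187770
u2 = 6.220000 − 0.187770·(0.420000)/(0.489912) = 6.059025;  |Δ| = 0.160975
p(6.059025) = 0.000574
u3 = 6.059025 − 0.000574·(-0.160975)/(-0.187195) = 6.058531;  |Δ| = 0.000494
p(6.058531) = -0.000001
u4 = 6.058531 − (-0.000001)·(-0.000494)/(-0.000575) = 6.058532;  |Δ| = 0.000001
|u4 − u3| = 0.000001 < 10^{-4}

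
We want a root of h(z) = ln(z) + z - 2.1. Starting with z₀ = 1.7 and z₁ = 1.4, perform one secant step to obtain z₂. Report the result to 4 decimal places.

1.6207

h(1.7) = 0.130628, h(1.4) = -0.363528
z₂ = 1.400000 − (-0.363528)·(1.400000 − 1.700000) / (-0.363528 − 0.130628) = 1.400000 − (0.109058)/(-0.494156) = 1.620696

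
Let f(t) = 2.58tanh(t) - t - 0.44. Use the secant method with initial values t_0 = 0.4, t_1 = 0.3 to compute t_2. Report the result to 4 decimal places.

0.2910

f(0.4) = 0.140268, f(0.3) = 0.011587
t_2 = 0.300000 − 0.011587·(0.300000 − 0.400000) / (0.011587 − 0.140268) = 0.300000 − (-0.001159)/(-0.128682) = 0.290996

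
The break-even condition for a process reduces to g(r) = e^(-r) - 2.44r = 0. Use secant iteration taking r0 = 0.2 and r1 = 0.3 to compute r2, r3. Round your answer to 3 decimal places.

g(0.2) = 0.33073, g(0.3) = 0.00882
r2 = 0.30000 − 0.00882·(0.30000 − 0.20000) / (0.00882 − 0.33073) = 0.30000 − (0.00088)/(-0.32191) = 0.30274
g(0.30274) = 0.00011
r3 = 0.30274 − 0.00011·(0.30274 − 0.30000) / (0.00011 − 0.00882) = 0.30274 − (0.00000)/(-0.00871) = 0.30277

0.303, 0.303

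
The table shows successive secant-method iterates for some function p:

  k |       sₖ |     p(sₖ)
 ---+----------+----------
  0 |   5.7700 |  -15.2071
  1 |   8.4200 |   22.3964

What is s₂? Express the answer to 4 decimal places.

6.8417

s₂ = 8.4200 − 22.3964·(8.4200 − 5.7700) / (22.3964 − (-15.2071))
   = 8.4200 − (59.350460)/(37.603500) = 6.841677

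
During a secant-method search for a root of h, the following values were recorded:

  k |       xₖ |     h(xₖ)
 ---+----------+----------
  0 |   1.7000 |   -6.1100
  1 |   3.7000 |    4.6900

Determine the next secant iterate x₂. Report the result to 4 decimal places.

2.8315

x₂ = 3.7000 − 4.6900·(3.7000 − 1.7000) / (4.6900 − (-6.1100))
   = 3.7000 − (9.380000)/(10.800000) = 2.831481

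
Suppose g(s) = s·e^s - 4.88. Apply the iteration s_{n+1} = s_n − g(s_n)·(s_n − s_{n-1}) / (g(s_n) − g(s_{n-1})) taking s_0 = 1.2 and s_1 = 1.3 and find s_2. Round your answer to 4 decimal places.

g(1.2) = -0.895860, g(1.3) = -0.109914
s_2 = 1.300000 − (-0.109914)·(1.300000 − 1.200000) / (-0.109914 − (-0.895860)) = 1.300000 − (-0.010991)/(0.785945) = 1.313985

1.3140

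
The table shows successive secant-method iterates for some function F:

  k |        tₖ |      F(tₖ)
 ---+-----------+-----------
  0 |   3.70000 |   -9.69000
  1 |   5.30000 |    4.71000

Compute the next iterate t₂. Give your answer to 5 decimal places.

t₂ = 5.30000 − 4.71000·(5.30000 − 3.70000) / (4.71000 − (-9.69000))
   = 5.30000 − (7.5360000)/(14.4000000) = 4.7766667

4.77667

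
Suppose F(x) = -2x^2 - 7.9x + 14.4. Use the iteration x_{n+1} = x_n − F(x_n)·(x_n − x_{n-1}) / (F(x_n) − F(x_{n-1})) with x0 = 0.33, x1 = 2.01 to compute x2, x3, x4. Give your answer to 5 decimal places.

F(0.33) = 11.5752000, F(2.01) = -9.5592000
x2 = 2.0100000 − (-9.5592000)·(2.0100000 − 0.3300000) / (-9.5592000 − 11.5752000) = 2.0100000 − (-16.0594560)/(-21.1344000) = 1.2501272
F(1.2501272) = 1.3983593
x3 = 1.2501272 − 1.3983593·(1.2501272 − 2.0100000) / (1.3983593 − (-9.5592000)) = 1.2501272 − (-1.0625752)/(10.9575593) = 1.3470991
F(1.3470991) = 0.1285655
x4 = 1.3470991 − 0.1285655·(1.3470991 − 1.2501272) / (0.1285655 − 1.3983593) = 1.3470991 − (0.0124672)/(-1.2697938) = 1.3569174

1.25013, 1.34710, 1.35692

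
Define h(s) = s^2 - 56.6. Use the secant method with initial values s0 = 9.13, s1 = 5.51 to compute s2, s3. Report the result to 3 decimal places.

7.302, 7.558

h(9.13) = 26.75690, h(5.51) = -26.23990
s2 = 5.51000 − (-26.23990)·(5.51000 − 9.13000) / (-26.23990 − 26.75690) = 5.51000 − (94.98844)/(-52.99680) = 7.30234
h(7.30234) = -3.27579
s3 = 7.30234 − (-3.27579)·(7.30234 − 5.51000) / (-3.27579 − (-26.23990)) = 7.30234 − (-5.87134)/(22.96411) = 7.55802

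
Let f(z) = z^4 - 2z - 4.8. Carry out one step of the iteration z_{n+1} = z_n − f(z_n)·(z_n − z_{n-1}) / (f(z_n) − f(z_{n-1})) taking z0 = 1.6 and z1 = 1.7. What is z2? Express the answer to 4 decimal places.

f(1.6) = -1.446400, f(1.7) = 0.152100
z2 = 1.700000 − 0.152100·(1.700000 − 1.600000) / (0.152100 − (-1.446400)) = 1.700000 − (0.015210)/(1.598500) = 1.690485

1.6905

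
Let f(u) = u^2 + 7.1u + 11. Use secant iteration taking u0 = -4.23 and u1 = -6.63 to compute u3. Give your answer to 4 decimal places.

-4.6897

f(-4.23) = -1.140100, f(-6.63) = 7.883900
u2 = -6.630000 − 7.883900·(-6.630000 − (-4.230000)) / (7.883900 − (-1.140100)) = -6.630000 − (-18.921360)/(9.024000) = -4.533218
f(-4.533218) = -0.635782
u3 = -4.533218 − (-0.635782)·(-4.533218 − (-6.630000)) / (-0.635782 − 7.883900) = -4.533218 − (-1.333097)/(-8.519682) = -4.689691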